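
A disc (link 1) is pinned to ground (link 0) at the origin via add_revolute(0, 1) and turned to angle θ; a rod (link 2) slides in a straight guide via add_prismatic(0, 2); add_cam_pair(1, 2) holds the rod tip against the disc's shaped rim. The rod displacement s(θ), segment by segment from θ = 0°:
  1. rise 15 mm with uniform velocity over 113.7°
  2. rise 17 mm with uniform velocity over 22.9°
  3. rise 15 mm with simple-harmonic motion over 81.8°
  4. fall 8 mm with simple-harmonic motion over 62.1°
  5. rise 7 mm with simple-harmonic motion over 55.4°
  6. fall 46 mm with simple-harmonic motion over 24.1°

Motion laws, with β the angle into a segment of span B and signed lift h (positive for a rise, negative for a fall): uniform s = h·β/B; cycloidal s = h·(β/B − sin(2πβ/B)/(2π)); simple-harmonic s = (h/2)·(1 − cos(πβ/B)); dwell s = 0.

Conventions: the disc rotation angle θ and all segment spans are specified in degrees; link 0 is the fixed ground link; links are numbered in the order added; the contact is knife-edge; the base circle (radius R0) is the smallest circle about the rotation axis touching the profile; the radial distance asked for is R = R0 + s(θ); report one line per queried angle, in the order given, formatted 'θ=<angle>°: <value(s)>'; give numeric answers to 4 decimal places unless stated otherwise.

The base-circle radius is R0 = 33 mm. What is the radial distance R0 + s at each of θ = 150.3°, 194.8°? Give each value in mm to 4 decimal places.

segment 1 (0° to 113.7°, uniform, h = 15) is passed completely: s = 0.0000 + (15) = 15.0000
segment 2 (113.7° to 136.6°, uniform, h = 17) is passed completely: s = 15.0000 + (17) = 32.0000
θ = 150.3° falls in segment 3 (136.6° to 218.4°, simple-harmonic, h = 15): β = 150.3 − 136.6 = 13.7°, B = 81.8°; Δs = 15/2·(1 − cos(π·0.1675)) = 1.0144; s = 32.0000 + 1.0144 = 33.0144
θ = 194.8° falls in segment 3 (136.6° to 218.4°, simple-harmonic, h = 15): β = 194.8 − 136.6 = 58.2°, B = 81.8°; Δs = 15/2·(1 − cos(π·0.7115)) = 12.1245; s = 32.0000 + 12.1245 = 44.1245
θ=150.3°: R = R0 + s = 33 + 33.0144 = 66.0144
θ=194.8°: R = R0 + s = 33 + 44.1245 = 77.1245

θ=150.3°: 66.0144
θ=194.8°: 77.1245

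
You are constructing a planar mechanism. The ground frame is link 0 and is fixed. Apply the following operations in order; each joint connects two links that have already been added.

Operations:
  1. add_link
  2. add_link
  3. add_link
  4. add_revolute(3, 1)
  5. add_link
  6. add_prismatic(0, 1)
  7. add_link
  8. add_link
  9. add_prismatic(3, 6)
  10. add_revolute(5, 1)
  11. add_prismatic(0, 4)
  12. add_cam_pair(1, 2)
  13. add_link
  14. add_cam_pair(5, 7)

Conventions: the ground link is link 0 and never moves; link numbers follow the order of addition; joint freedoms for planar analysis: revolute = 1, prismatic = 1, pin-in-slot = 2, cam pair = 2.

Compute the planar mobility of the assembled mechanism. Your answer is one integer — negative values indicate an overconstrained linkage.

link 0 = ground. State L|J1|J2 = 1|0|0
+link1  2|0|0
+link2  3|0|0
+link3  4|0|0
R(3,1) f=1→J1  4|1|0
+link4  5|1|0
P(0,1) f=1→J1  5|2|0
+link5  6|2|0
+link6  7|2|0
P(3,6) f=1→J1  7|3|0
R(5,1) f=1→J1  7|4|0
P(0,4) f=1→J1  7|5|0
C(1,2) f=2→J2  7|5|1
+link7  8|5|1
C(5,7) f=2→J2  8|5|2
M = 3(8−1)−2·5−2 = 21−10−2 = 9

M = 9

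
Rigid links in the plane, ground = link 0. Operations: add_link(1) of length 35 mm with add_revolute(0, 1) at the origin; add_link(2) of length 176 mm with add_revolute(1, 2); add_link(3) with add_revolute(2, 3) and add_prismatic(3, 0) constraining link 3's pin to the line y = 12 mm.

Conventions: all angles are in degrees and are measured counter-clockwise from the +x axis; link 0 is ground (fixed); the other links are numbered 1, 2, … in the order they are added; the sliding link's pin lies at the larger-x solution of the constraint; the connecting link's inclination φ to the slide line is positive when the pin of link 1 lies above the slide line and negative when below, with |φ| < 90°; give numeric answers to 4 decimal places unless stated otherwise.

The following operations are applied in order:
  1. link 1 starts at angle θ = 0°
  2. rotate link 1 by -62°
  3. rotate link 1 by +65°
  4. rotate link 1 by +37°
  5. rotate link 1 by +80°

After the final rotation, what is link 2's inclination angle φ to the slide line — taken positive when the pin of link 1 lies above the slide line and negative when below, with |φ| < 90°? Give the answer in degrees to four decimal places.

geometry: r = 35 mm, L = 176 mm, e = 12 mm; θ starts at 0°
rotate link 1 by -62°: θ ← 0° -62° = -62°
rotate link 1 by +65°: θ ← -62° +65° = 3°
rotate link 1 by +37°: θ ← 3° +37° = 40°
rotate link 1 by +80°: θ ← 40° +80° = 120°
h = r sin θ − e = 30.310889 − 12 = 18.310889
sin φ = h / L = 18.310889 / 176 = 0.10403914
φ = arcsin(0.10403914) = 5.971810°

5.9718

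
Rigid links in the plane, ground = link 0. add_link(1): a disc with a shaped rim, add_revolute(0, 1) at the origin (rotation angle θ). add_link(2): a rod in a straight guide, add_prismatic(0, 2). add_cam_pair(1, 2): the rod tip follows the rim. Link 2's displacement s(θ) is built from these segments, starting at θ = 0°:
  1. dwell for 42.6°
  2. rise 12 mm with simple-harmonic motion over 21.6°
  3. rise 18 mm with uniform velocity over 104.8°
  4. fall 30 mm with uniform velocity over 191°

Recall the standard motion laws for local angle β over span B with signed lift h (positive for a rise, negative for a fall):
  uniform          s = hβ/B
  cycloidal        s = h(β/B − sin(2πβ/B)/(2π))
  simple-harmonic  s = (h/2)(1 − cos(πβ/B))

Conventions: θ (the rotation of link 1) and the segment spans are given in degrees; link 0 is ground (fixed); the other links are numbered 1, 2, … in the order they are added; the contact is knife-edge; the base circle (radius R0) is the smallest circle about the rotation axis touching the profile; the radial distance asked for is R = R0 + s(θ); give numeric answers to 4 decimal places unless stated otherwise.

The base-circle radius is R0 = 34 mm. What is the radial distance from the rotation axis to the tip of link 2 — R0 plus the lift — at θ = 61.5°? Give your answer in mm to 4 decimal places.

segment 1 (0° to 42.6°, dwell): s unchanged at 0.0000
θ = 61.5° falls in segment 2 (42.6° to 64.2°, simple-harmonic, h = 12): β = 61.5 − 42.6 = 18.9°, B = 21.6°; Δs = 12/2·(1 − cos(π·0.8750)) = 11.5433; s = 0.0000 + 11.5433 = 11.5433
R = R0 + s = 34 + 11.5433 = 45.5433

45.5433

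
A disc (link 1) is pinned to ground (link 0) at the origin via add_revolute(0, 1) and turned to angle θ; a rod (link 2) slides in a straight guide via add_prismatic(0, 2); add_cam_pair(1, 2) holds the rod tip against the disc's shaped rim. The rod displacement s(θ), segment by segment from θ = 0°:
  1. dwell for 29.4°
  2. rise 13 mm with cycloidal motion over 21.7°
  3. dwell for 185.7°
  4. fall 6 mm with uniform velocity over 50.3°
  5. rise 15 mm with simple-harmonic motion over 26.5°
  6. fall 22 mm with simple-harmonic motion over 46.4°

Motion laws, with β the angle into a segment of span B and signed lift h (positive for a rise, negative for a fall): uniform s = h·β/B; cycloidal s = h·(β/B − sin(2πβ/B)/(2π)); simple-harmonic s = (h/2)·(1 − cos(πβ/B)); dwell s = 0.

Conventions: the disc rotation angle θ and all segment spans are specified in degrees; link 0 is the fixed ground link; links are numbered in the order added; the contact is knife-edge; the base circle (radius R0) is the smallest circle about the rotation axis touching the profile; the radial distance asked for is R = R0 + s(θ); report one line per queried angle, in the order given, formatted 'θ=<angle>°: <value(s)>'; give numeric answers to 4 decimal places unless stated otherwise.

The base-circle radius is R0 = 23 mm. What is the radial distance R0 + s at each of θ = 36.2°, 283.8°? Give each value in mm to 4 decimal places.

segment 1 (0° to 29.4°, dwell): s unchanged at 0.0000
θ = 36.2° falls in segment 2 (29.4° to 51.1°, cycloidal, h = 13): β = 36.2 − 29.4 = 6.8°, B = 21.7°; Δs = 13·(0.3134 − sin(2π·0.3134)/(2π)) = 2.1665; s = 0.0000 + 2.1665 = 2.1665
segment 2 (29.4° to 51.1°, cycloidal, h = 13) is passed completely: s = 0.0000 + (13) = 13.0000
segment 3 (51.1° to 236.8°, dwell): s unchanged at 13.0000
θ = 283.8° falls in segment 4 (236.8° to 287.1°, uniform, h = -6): β = 283.8 − 236.8 = 47°, B = 50.3°; Δs = -6·47/50.3 = -5.6064; s = 13.0000 − 5.6064 = 7.3936
θ=36.2°: R = R0 + s = 23 + 2.1665 = 25.1665
θ=283.8°: R = R0 + s = 23 + 7.3936 = 30.3936

θ=36.2°: 25.1665
θ=283.8°: 30.3936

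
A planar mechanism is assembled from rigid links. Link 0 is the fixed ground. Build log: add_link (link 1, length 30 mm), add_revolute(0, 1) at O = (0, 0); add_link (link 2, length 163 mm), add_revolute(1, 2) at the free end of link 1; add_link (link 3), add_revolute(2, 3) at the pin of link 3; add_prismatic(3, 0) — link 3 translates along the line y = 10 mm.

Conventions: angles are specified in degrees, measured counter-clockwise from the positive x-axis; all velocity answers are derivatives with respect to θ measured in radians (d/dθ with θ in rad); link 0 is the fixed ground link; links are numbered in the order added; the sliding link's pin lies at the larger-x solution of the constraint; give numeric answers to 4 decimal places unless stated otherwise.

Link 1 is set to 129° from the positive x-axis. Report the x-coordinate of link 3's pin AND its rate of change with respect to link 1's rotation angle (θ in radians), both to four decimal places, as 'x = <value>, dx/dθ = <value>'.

geometry: r = 30 mm, L = 163 mm, e = 10 mm
crank pin P = (r cos θ, r sin θ) = (-18.879612, 23.314379)
h = r sin θ − e = 23.314379 − 10 = 13.314379
x = r cos θ + √(L² − h²) = -18.879612 + 162.455309 = 143.575697
dx/dθ = −r sin θ − h·r cos θ/√(L² − h²) (θ in radians; h = 13.314379) = -21.767059

x = 143.5757, dx/dθ = -21.7671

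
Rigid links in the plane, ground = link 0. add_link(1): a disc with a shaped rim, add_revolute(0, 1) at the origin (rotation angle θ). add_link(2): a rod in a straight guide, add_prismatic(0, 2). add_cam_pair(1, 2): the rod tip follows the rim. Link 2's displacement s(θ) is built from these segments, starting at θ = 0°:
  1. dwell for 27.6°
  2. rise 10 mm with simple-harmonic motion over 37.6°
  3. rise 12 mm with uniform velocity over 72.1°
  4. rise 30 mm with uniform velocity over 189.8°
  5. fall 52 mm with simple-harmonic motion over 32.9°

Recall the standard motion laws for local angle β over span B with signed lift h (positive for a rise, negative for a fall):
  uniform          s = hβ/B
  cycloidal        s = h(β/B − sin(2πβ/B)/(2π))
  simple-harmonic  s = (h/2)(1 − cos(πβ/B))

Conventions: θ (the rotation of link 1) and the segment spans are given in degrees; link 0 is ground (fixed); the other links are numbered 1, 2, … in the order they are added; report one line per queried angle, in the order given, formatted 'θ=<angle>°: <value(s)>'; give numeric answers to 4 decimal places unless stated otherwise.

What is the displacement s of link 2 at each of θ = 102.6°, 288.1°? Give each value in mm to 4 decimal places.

segment 1 (0° to 27.6°, dwell): s unchanged at 0.0000
segment 2 (27.6° to 65.2°, simple-harmonic, h = 10) is passed completely: s = 0.0000 + (10) = 10.0000
θ = 102.6° falls in segment 3 (65.2° to 137.3°, uniform, h = 12): β = 102.6 − 65.2 = 37.4°, B = 72.1°; Δs = 12·37.4/72.1 = 6.2247; s = 10.0000 + 6.2247 = 16.2247
segment 3 (65.2° to 137.3°, uniform, h = 12) is passed completely: s = 10.0000 + (12) = 22.0000
θ = 288.1° falls in segment 4 (137.3° to 327.1°, uniform, h = 30): β = 288.1 − 137.3 = 150.8°, B = 189.8°; Δs = 30·150.8/189.8 = 23.8356; s = 22.0000 + 23.8356 = 45.8356

θ=102.6°: 16.2247
θ=288.1°: 45.8356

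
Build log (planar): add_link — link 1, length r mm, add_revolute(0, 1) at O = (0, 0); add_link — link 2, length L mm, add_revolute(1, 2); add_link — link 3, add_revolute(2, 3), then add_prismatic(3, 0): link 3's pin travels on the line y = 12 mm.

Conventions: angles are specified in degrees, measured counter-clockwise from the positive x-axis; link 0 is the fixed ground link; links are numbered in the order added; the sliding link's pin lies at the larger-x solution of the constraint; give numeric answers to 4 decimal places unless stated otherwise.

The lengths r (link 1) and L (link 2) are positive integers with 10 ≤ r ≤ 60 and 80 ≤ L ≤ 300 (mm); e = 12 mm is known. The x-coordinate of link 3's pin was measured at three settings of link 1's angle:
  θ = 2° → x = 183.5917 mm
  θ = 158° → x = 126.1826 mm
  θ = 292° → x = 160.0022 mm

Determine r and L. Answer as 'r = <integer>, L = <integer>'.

constraint per measurement: (x − r cos θ)² + (r sin θ − e)² = L²
subtracting the θ₁ and θ₂ equations cancels the r² and L² terms:
r = (x₁² − x₂²) / (2[(x₁cos θ₁ + e sin θ₁) − (x₂cos θ₂ + e sin θ₂)]) = 30.0000 → r = 30
L² = (x₁ − r cos θ₁)² + (r sin θ₁ − e)² = 23715.9930 → L = 154.0000 → L = 154
check at θ₃=292°: x = 160.0022 (printed 160.0022) ✓

r = 30, L = 154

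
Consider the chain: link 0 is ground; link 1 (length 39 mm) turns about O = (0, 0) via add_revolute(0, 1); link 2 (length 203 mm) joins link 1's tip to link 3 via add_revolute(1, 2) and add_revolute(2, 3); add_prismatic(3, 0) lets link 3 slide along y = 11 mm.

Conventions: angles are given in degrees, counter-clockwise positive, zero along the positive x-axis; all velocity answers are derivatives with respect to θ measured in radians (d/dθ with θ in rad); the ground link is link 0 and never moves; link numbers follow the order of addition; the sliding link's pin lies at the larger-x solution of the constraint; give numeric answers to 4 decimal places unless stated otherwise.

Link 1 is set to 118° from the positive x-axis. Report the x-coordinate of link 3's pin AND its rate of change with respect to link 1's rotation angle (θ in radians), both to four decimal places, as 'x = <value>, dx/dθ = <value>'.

geometry: r = 39 mm, L = 203 mm, e = 11 mm
crank pin P = (r cos θ, r sin θ) = (-18.309391, 34.434956)
h = r sin θ − e = 34.434956 − 11 = 23.434956
x = r cos θ + √(L² − h²) = -18.309391 + 201.642760 = 183.333369
dx/dθ = −r sin θ − h·r cos θ/√(L² − h²) (θ in radians; h = 23.434956) = -32.307036

x = 183.3334, dx/dθ = -32.3070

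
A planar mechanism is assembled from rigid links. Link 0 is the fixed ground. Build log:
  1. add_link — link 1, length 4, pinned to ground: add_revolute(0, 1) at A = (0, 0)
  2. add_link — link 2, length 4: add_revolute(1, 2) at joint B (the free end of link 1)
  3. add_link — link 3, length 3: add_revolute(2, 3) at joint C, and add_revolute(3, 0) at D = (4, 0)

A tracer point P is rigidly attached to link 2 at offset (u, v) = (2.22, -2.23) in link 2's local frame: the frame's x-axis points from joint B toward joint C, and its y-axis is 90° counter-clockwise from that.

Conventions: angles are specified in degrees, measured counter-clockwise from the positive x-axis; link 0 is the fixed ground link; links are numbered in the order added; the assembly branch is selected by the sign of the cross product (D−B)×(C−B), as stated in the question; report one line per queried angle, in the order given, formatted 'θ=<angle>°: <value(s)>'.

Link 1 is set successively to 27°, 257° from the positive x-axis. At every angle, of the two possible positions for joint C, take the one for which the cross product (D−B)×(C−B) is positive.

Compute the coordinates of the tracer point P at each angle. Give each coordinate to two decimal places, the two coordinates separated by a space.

A=(0,0), D=(4.00,0)
θ=27°: B = A + 4.00·(cos27°, sin27°) = (3.5640, 1.8160)
θ=27°: |BD| = 1.8676
θ=27°: circle(B,4.00) ∩ circle(D,3.00): a=2.8079, h=2.8488
θ=27°:   candidates: C₊=(6.9896,-0.2493) cross=5.320; C₋=(1.4494,-1.5794) cross=-5.320
θ=27°:   branch + wants cross > 0 → take C=(6.9896,-0.2493) (cross=5.320)
θ=27°: ex = (C−B)/|BC| = (0.8564,-0.5163); ey = (0.5163,0.8564)
θ=27°: P = B + 2.22·ex + -2.23·ey = (4.3139,-1.2400)
θ=257°: B = A + 4.00·(cos257°, sin257°) = (-0.8998, -3.8975)
θ=257°: |BD| = 6.2609
θ=257°: circle(B,4.00) ∩ circle(D,3.00): a=3.6895, h=1.5453
θ=257°:   candidates: C₊=(1.0256,-0.3914) cross=9.675; C₋=(2.9496,-2.8101) cross=-9.675
θ=257°:   branch + wants cross > 0 → take C=(1.0256,-0.3914) (cross=9.675)
θ=257°: ex = (C−B)/|BC| = (0.4814,0.8765); ey = (-0.8765,0.4814)
θ=257°: P = B + 2.22·ex + -2.23·ey = (2.1235,-3.0250)

θ=27°: 4.31 -1.24
θ=257°: 2.12 -3.03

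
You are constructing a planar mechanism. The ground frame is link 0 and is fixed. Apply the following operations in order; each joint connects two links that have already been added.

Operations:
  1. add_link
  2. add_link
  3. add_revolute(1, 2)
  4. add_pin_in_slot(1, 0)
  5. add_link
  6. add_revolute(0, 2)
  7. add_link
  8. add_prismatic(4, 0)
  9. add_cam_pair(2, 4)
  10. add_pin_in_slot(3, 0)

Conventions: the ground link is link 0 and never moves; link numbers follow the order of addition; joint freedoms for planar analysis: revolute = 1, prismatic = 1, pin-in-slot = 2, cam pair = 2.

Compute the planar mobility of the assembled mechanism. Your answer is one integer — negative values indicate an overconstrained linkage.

link 0 = ground. State L|J1|J2 = 1|0|0
+link1  2|0|0
+link2  3|0|0
R(1,2) f=1→J1  3|1|0
PS(1,0) f=2→J2  3|1|1
+link3  4|1|1
R(0,2) f=1→J1  4|2|1
+link4  5|2|1
P(4,0) f=1→J1  5|3|1
C(2,4) f=2→J2  5|3|2
PS(3,0) f=2→J2  5|3|3
M = 3(5−1)−2·3−3 = 12−6−3 = 3

M = 3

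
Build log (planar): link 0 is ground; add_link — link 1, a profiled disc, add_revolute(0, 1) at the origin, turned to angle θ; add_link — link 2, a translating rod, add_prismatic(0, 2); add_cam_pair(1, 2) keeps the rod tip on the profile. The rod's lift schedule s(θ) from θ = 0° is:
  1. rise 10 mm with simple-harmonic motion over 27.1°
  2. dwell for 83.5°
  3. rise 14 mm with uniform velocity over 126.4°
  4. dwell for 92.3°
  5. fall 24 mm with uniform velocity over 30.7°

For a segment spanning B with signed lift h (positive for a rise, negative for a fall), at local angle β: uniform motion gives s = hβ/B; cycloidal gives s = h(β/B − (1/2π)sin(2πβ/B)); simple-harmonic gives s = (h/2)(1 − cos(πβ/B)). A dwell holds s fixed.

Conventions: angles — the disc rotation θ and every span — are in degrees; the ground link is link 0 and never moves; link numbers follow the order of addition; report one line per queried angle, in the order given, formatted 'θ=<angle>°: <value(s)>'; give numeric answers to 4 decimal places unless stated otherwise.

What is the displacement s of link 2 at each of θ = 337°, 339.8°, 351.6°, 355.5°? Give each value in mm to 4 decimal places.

seg 1 [0°–27.1°] simple-harmonic, h=10: full span → s += 10 → s = 10.0000
seg 2 [27.1°–110.6°] dwell: s stays 10.0000
seg 3 [110.6°–237°] uniform, h=14: full span → s += 14 → s = 24.0000
seg 4 [237°–329.3°] dwell: s stays 24.0000
seg 5 [329.3°–360°] uniform, h=-24: θ=337° here. β=7.7, B=30.7. -24·7.7/30.7 = -6.0195 → s = 17.9805
seg 5 [329.3°–360°] uniform, h=-24: θ=339.8° here. β=10.5, B=30.7. -24·10.5/30.7 = -8.2085 → s = 15.7915
seg 5 [329.3°–360°] uniform, h=-24: θ=351.6° here. β=22.3, B=30.7. -24·22.3/30.7 = -17.4332 → s = 6.5668
seg 5 [329.3°–360°] uniform, h=-24: θ=355.5° here. β=26.2, B=30.7. -24·26.2/30.7 = -20.4821 → s = 3.5179

θ=337°: 17.9805
θ=339.8°: 15.7915
θ=351.6°: 6.5668
θ=355.5°: 3.5179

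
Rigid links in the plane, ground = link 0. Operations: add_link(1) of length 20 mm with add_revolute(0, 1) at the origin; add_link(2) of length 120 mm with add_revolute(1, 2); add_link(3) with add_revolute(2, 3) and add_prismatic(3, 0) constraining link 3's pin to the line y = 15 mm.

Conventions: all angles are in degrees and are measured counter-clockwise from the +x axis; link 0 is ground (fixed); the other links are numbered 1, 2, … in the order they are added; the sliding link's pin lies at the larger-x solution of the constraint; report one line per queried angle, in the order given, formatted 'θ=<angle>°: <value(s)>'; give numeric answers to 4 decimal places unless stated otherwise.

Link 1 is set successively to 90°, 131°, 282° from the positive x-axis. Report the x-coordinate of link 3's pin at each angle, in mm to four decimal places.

geometry: r = 20 mm, L = 120 mm, e = 15 mm
θ=90°: crank pin P = (r cos θ, r sin θ) = (0.000000, 20.000000)
θ=90°: h = r sin θ − e = 20.000000 − 15 = 5.000000
θ=90°: x = r cos θ + √(L² − h²) = 0.000000 + 119.895788 = 119.895788
θ=131°: crank pin P = (r cos θ, r sin θ) = (-13.121181, 15.094192)
θ=131°: h = r sin θ − e = 15.094192 − 15 = 0.094192
θ=131°: x = r cos θ + √(L² − h²) = -13.121181 + 119.999963 = 106.878782
θ=282°: crank pin P = (r cos θ, r sin θ) = (4.158234, -19.562952)
θ=282°: h = r sin θ − e = -19.562952 − 15 = -34.562952
θ=282°: x = r cos θ + √(L² − h²) = 4.158234 + 114.914761 = 119.072995

θ=90°: 119.8958
θ=131°: 106.8788
θ=282°: 119.0730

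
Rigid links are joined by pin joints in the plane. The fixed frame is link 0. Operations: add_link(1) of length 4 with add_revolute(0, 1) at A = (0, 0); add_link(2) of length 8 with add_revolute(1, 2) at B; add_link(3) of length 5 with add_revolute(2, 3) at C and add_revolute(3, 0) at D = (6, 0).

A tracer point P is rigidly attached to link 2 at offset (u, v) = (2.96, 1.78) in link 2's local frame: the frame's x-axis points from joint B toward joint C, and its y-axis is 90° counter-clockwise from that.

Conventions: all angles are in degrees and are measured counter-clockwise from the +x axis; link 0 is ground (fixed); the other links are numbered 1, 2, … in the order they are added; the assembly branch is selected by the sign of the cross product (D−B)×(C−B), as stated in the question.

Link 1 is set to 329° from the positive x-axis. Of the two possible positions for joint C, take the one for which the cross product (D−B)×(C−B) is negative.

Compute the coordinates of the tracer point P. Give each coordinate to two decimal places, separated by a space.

A=(0,0), D=(6.00,0)
B = A + 4.00·(cos329°, sin329°) = (3.4287, -2.0602)
|BD| = 3.2948
circle(B,8.00) ∩ circle(D,5.00): a=7.5658, h=2.5998
  candidates: C₊=(7.7075,4.6994) cross=8.566; C₋=(10.9587,0.6415) cross=-8.566
  branch - wants cross < 0 → take C=(10.9587,0.6415) (cross=-8.566)
ex = (C−B)/|BC| = (0.9413,0.3377); ey = (-0.3377,0.9413)
P = B + 2.96·ex + 1.78·ey = (5.6136,0.6149)

5.61 0.61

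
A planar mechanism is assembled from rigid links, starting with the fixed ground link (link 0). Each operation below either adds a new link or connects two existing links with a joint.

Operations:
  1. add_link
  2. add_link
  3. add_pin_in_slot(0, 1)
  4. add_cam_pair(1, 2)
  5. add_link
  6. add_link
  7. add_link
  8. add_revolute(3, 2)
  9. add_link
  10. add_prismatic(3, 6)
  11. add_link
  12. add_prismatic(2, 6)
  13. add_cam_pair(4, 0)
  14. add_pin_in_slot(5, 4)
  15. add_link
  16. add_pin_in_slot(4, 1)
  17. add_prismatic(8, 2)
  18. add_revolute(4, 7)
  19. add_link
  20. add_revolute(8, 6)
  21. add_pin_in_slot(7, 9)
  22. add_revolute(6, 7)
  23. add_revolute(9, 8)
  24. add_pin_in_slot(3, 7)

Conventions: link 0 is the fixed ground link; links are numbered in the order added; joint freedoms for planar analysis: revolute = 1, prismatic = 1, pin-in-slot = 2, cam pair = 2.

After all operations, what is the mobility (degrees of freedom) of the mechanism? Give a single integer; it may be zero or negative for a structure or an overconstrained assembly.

ground; <1,0,0>
#1 <2,0,0>
#2 <3,0,0>
PS:0↔1 J2 <3,0,1>
C:1↔2 J2 <3,0,2>
#3 <4,0,2>
#4 <5,0,2>
#5 <6,0,2>
R:3↔2 J1 <6,1,2>
#6 <7,1,2>
P:3↔6 J1 <7,2,2>
#7 <8,2,2>
P:2↔6 J1 <8,3,2>
C:4↔0 J2 <8,3,3>
PS:5↔4 J2 <8,3,4>
#8 <9,3,4>
PS:4↔1 J2 <9,3,5>
P:8↔2 J1 <9,4,5>
R:4↔7 J1 <9,5,5>
#9 <10,5,5>
R:8↔6 J1 <10,6,5>
PS:7↔9 J2 <10,6,6>
R:6↔7 J1 <10,7,6>
R:9↔8 J1 <10,8,6>
PS:3↔7 J2 <10,8,7>
3×9 − 2×8 − 1×7 = 4

M = 4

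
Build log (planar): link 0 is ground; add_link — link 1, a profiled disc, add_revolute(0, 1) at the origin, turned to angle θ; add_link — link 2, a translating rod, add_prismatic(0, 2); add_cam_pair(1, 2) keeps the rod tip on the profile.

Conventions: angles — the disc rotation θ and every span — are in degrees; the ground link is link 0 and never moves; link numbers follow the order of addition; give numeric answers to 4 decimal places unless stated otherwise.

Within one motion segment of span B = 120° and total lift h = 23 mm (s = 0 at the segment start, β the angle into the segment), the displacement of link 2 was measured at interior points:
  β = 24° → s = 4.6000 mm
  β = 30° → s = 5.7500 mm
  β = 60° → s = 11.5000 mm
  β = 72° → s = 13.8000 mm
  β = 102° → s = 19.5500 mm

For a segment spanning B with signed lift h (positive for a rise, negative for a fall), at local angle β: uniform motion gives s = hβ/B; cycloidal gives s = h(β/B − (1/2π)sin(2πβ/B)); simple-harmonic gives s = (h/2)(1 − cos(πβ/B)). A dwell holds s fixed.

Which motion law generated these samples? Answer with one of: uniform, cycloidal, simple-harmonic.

candidates at β/B = r: uniform s = h·r (linear in β); cycloidal s = h·(r − sin(2πr)/(2π)); simple-harmonic s = (h/2)(1 − cos(πr))
β=24°: printed 4.6000 | uniform 4.6000, cycloidal 1.1186, simple-harmonic 2.1963
β=30°: printed 5.7500 | uniform 5.7500, cycloidal 2.0894, simple-harmonic 3.3683
β=60°: printed 11.5000 | uniform 11.5000, cycloidal 11.5000, simple-harmonic 11.5000
β=72°: printed 13.8000 | uniform 13.8000, cycloidal 15.9516, simple-harmonic 15.0537
β=102°: printed 19.5500 | uniform 19.5500, cycloidal 22.5115, simple-harmonic 21.7466
only one law matches every sample → uniform

uniform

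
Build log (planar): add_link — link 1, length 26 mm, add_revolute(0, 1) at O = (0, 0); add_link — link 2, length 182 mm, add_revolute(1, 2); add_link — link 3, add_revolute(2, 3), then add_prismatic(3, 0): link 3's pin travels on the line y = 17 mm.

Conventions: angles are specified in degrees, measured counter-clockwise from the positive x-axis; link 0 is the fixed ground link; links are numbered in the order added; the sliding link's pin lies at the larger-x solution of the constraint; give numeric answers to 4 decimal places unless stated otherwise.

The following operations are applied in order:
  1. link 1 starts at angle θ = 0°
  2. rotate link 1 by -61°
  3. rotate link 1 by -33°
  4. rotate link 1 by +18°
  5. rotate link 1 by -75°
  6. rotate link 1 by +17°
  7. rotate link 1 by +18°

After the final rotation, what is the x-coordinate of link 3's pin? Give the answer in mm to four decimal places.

geometry: r = 26 mm, L = 182 mm, e = 17 mm; θ starts at 0°
rotate link 1 by -61°: θ ← 0° -61° = -61°
rotate link 1 by -33°: θ ← -61° -33° = -94°
rotate link 1 by +18°: θ ← -94° +18° = -76°
rotate link 1 by -75°: θ ← -76° -75° = -151°
rotate link 1 by +17°: θ ← -151° +17° = -134°
rotate link 1 by +18°: θ ← -134° +18° = -116°
crank pin P = (r cos θ, r sin θ) = (-11.397650, -23.368645)
h = r sin θ − e = -23.368645 − 17 = -40.368645
x = r cos θ + √(L² − h²) = -11.397650 + 177.466539 = 166.068889

166.0689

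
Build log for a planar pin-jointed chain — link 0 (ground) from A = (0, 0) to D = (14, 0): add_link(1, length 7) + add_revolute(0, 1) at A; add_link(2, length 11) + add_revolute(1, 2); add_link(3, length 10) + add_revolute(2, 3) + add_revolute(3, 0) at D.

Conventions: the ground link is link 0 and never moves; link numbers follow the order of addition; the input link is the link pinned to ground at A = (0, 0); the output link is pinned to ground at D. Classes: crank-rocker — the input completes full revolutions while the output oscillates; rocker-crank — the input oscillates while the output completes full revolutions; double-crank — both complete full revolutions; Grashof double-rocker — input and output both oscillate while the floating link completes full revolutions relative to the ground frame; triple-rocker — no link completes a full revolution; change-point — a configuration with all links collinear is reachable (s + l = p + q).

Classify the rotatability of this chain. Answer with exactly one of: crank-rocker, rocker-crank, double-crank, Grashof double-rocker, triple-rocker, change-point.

lengths: ground=14, input=7, coupler=11, output=10
sorted: s=7 (shortest), l=14 (longest), p+q=21
s + l = 21 vs p + q = 21
s + l = p + q → change-point (collinear configuration reachable)

change-point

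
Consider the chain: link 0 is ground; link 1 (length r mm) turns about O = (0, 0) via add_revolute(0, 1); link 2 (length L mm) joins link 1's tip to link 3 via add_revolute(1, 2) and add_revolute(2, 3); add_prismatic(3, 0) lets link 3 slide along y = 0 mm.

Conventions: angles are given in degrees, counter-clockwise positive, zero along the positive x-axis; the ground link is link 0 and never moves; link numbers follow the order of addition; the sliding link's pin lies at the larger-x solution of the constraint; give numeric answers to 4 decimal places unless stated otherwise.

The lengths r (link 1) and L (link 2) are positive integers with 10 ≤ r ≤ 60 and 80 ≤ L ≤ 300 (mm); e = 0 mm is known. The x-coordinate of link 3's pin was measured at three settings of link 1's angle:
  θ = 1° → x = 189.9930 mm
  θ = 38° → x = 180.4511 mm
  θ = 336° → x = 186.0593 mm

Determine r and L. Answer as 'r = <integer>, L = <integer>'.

constraint per measurement: (x − r cos θ)² + (r sin θ − e)² = L²
subtracting the θ₁ and θ₂ equations cancels the r² and L² terms:
r = (x₁² − x₂²) / (2[(x₁cos θ₁ + e sin θ₁) − (x₂cos θ₂ + e sin θ₂)]) = 37.0001 → r = 37
L² = (x₁ − r cos θ₁)² + (r sin θ₁ − e)² = 23408.9994 → L = 153.0000 → L = 153
check at θ₃=336°: x = 186.0593 (printed 186.0593) ✓

r = 37, L = 153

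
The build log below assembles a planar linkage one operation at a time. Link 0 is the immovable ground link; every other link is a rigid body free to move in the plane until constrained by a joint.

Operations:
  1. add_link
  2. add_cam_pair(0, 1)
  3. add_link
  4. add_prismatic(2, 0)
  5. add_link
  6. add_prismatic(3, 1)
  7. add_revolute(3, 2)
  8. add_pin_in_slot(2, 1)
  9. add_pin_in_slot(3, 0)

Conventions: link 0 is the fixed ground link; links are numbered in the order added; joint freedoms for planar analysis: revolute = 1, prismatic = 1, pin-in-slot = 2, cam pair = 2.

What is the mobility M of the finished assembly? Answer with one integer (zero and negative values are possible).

ground; <1,0,0>
#1 <2,0,0>
C:0↔1 J2 <2,0,1>
#2 <3,0,1>
P:2↔0 J1 <3,1,1>
#3 <4,1,1>
P:3↔1 J1 <4,2,1>
R:3↔2 J1 <4,3,1>
PS:2↔1 J2 <4,3,2>
PS:3↔0 J2 <4,3,3>
3×3 − 2×3 − 1×3 = 0

M = 0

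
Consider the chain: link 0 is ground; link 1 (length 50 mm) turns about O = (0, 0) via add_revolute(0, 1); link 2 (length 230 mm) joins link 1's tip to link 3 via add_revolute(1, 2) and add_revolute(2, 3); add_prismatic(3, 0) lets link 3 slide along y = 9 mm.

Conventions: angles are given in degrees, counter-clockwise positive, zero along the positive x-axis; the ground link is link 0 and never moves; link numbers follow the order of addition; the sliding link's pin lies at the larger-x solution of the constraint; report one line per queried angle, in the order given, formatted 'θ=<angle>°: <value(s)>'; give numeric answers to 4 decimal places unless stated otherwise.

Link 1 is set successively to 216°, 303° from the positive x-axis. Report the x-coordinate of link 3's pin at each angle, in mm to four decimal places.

geometry: r = 50 mm, L = 230 mm, e = 9 mm
θ=216°: crank pin P = (r cos θ, r sin θ) = (-40.450850, -29.389263)
θ=216°: h = r sin θ − e = -29.389263 − 9 = -38.389263
θ=216°: x = r cos θ + √(L² − h²) = -40.450850 + 226.773597 = 186.322748
θ=303°: crank pin P = (r cos θ, r sin θ) = (27.231952, -41.933528)
θ=303°: h = r sin θ − e = -41.933528 − 9 = -50.933528
θ=303°: x = r cos θ + √(L² − h²) = 27.231952 + 224.289491 = 251.521443

θ=216°: 186.3227
θ=303°: 251.5214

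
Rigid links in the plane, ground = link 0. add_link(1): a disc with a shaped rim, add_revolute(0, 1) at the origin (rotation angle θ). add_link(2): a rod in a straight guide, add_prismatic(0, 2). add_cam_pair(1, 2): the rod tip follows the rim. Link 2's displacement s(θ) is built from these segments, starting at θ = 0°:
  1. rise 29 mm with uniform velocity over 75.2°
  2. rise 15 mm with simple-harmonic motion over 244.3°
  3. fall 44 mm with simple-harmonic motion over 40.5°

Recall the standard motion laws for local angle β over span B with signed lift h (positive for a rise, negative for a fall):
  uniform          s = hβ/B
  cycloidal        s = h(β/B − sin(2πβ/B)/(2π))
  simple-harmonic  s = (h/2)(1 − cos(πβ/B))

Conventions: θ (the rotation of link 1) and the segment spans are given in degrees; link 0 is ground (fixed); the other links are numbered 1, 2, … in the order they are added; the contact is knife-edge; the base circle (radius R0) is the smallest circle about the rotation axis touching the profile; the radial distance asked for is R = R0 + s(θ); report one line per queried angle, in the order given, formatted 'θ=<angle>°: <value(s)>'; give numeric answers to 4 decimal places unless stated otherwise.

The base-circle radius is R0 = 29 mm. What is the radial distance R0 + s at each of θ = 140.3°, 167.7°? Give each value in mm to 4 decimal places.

segment 1 (0° to 75.2°, uniform, h = 29) is passed completely: s = 0.0000 + (29) = 29.0000
θ = 140.3° falls in segment 2 (75.2° to 319.5°, simple-harmonic, h = 15): β = 140.3 − 75.2 = 65.1°, B = 244.3°; Δs = 15/2·(1 − cos(π·0.2665)) = 2.4782; s = 29.0000 + 2.4782 = 31.4782
θ = 167.7° falls in segment 2 (75.2° to 319.5°, simple-harmonic, h = 15): β = 167.7 − 75.2 = 92.5°, B = 244.3°; Δs = 15/2·(1 − cos(π·0.3786)) = 4.7091; s = 29.0000 + 4.7091 = 33.7091
θ=140.3°: R = R0 + s = 29 + 31.4782 = 60.4782
θ=167.7°: R = R0 + s = 29 + 33.7091 = 62.7091

θ=140.3°: 60.4782
θ=167.7°: 62.7091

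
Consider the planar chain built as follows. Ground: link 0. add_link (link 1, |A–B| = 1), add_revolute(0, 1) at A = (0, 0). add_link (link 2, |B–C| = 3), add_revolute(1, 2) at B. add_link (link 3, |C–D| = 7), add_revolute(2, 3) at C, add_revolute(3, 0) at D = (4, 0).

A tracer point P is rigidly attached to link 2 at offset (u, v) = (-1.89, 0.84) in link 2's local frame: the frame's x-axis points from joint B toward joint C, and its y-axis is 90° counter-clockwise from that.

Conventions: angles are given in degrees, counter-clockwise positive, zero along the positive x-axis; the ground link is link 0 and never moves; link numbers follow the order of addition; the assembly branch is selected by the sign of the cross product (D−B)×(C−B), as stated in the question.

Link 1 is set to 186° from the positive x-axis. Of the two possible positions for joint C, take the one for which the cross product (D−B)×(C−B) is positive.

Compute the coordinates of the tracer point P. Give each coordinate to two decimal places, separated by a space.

A=(0,0), D=(4.00,0)
B = A + 1.00·(cos186°, sin186°) = (-0.9945, -0.1045)
|BD| = 4.9956
circle(B,3.00) ∩ circle(D,7.00): a=-1.5057, h=2.5948
  candidates: C₊=(-2.5542,2.4582) cross=12.963; C₋=(-2.4456,-2.7302) cross=-12.963
  branch + wants cross > 0 → take C=(-2.5542,2.4582) (cross=12.963)
ex = (C−B)/|BC| = (-0.5199,0.8542); ey = (-0.8542,-0.5199)
P = B + -1.89·ex + 0.84·ey = (-0.7295,-2.1557)

-0.73 -2.16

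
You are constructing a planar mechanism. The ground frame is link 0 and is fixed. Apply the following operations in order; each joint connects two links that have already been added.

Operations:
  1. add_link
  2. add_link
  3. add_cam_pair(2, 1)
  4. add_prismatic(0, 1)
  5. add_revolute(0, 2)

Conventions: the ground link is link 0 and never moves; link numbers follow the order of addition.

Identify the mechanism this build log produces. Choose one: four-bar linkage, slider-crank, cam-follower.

links: 3 (incl. ground); joints: 1 revolute, 1 prismatic, 1 higher (cam) pair, forming one closed loop
3 links, revolute + prismatic + higher pair in one loop → cam-follower

cam-follower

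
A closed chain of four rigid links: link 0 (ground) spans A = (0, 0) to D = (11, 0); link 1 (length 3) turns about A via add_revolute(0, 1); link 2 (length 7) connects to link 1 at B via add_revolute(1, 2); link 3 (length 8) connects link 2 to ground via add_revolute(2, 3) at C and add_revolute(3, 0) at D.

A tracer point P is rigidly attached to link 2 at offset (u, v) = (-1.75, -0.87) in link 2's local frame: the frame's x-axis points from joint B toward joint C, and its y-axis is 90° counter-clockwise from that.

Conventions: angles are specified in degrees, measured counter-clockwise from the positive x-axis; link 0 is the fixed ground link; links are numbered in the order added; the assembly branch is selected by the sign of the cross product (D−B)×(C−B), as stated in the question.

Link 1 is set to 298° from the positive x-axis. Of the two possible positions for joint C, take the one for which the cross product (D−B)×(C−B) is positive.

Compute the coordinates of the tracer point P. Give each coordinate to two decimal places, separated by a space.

A=(0,0), D=(11.00,0)
B = A + 3.00·(cos298°, sin298°) = (1.4084, -2.6488)
|BD| = 9.9506
circle(B,7.00) ∩ circle(D,8.00): a=4.2216, h=5.5837
  candidates: C₊=(3.9913,3.8572) cross=55.562; C₋=(6.9641,-6.9073) cross=-55.562
  branch + wants cross > 0 → take C=(3.9913,3.8572) (cross=55.562)
ex = (C−B)/|BC| = (0.3690,0.9294); ey = (-0.9294,0.3690)
P = B + -1.75·ex + -0.87·ey = (1.5713,-4.5964)

1.57 -4.60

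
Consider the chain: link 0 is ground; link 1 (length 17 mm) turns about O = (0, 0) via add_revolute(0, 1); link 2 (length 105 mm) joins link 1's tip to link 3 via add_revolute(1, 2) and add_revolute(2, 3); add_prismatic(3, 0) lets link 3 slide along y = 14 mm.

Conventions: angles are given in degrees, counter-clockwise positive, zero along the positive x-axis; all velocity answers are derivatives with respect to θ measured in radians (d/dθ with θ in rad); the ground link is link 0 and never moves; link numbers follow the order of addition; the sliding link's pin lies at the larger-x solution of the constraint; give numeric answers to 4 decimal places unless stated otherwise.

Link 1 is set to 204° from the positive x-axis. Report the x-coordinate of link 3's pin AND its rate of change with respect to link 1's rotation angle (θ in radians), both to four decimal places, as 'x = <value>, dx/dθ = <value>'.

geometry: r = 17 mm, L = 105 mm, e = 14 mm
crank pin P = (r cos θ, r sin θ) = (-15.530273, -6.914523)
h = r sin θ − e = -6.914523 − 14 = -20.914523
x = r cos θ + √(L² − h²) = -15.530273 + 102.895980 = 87.365707
dx/dθ = −r sin θ − h·r cos θ/√(L² − h²) (θ in radians; h = -20.914523) = 3.757857

x = 87.3657, dx/dθ = 3.7579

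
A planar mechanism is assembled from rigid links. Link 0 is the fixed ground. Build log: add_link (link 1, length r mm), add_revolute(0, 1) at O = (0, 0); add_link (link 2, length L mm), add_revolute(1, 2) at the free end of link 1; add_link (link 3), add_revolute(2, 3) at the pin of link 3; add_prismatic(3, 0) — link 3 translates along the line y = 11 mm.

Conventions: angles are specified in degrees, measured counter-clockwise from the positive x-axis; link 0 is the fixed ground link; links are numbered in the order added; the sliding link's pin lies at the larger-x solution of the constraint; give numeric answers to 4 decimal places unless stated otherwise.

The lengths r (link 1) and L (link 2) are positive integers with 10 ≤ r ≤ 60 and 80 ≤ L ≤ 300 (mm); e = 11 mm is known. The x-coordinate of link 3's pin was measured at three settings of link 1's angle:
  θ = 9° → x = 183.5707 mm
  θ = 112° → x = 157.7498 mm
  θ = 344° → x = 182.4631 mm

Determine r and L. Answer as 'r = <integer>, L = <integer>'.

constraint per measurement: (x − r cos θ)² + (r sin θ − e)² = L²
subtracting the θ₁ and θ₂ equations cancels the r² and L² terms:
r = (x₁² − x₂²) / (2[(x₁cos θ₁ + e sin θ₁) − (x₂cos θ₂ + e sin θ₂)]) = 19.0000 → r = 19
L² = (x₁ − r cos θ₁)² + (r sin θ₁ − e)² = 27225.0080 → L = 165.0000 → L = 165
check at θ₃=344°: x = 182.4631 (printed 182.4631) ✓

r = 19, L = 165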